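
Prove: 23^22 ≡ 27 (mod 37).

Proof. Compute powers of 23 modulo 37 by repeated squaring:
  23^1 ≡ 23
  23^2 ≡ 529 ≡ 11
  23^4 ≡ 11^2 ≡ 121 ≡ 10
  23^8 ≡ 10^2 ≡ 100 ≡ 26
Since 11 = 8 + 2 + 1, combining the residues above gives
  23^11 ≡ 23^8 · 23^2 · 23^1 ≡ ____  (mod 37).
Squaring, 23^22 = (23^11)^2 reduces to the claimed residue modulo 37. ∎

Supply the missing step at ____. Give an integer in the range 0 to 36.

Multiply the listed residues: 26 · 11 · 23 = 286 → 6578.
Reducing modulo 37: 6578 = 177·37 + 29, so 23^11 ≡ 29.

29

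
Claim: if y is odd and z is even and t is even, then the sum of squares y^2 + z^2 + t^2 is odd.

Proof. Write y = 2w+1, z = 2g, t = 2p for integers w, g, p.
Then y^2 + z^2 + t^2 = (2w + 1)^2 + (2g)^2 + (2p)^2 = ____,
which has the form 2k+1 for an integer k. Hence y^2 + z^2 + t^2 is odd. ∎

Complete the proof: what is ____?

(2w + 1)^2 + (2g)^2 + (2p)^2 = 4g^2 + 4p^2 + 4w^2 + 4w + 1
= 2(2g^2 + 2p^2 + 2w^2 + 2w) + 1.
Since 2g^2 + 2p^2 + 2w^2 + 2w is an integer, the sum of squares is of the form 2k+1 for an integer k.

2(2g^2 + 2p^2 + 2w^2 + 2w) + 1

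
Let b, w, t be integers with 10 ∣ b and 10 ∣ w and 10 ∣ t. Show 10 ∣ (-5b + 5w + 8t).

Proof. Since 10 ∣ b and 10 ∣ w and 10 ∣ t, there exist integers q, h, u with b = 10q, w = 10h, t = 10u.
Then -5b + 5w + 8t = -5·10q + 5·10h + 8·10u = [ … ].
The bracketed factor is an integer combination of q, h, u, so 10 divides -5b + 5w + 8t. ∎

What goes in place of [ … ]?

10(5h - 5q + 8u)

Each term has a factor of 10: -5·10q + 5·10h + 8·10u = 10·(5h - 5q + 8u).
Since 5h - 5q + 8u is an integer, 10 ∣ (-5b + 5w + 8t).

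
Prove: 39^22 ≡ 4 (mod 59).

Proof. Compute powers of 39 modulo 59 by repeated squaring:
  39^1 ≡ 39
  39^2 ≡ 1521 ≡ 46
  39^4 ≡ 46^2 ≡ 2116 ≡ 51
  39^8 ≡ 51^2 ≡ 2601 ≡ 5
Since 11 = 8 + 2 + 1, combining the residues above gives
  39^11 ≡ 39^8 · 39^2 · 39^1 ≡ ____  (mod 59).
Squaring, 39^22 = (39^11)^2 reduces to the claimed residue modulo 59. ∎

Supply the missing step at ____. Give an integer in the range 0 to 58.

Multiply the listed residues: 5 · 46 · 39 = 230 → 8970.
Reducing modulo 59: 8970 = 152·59 + 2, so 39^11 ≡ 2.

2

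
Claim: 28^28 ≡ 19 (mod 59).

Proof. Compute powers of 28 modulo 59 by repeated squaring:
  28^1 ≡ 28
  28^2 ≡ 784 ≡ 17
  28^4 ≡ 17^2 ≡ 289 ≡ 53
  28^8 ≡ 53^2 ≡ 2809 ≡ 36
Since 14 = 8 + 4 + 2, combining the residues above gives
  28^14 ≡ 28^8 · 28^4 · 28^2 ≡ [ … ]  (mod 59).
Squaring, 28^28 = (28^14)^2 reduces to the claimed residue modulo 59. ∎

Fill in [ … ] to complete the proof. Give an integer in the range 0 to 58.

45

Multiply the listed residues: 36 · 53 · 17 = 1908 → 32436.
Reducing modulo 59: 32436 = 549·59 + 45, so 28^14 ≡ 45.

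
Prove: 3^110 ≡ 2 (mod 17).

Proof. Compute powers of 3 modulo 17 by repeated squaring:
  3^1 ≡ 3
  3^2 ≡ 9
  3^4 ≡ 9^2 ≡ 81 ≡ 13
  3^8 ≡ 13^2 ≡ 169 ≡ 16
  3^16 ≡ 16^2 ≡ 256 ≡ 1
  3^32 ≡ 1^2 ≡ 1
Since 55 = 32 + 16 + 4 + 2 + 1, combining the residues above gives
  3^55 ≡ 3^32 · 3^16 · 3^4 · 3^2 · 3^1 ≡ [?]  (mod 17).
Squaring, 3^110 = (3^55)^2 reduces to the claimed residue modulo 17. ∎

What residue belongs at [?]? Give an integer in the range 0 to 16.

Multiply the listed residues: 1 · 1 · 13 · 9 · 3 = 1 → 13 → 117 → 351.
Reducing modulo 17: 351 = 20·17 + 11, so 3^55 ≡ 11.

11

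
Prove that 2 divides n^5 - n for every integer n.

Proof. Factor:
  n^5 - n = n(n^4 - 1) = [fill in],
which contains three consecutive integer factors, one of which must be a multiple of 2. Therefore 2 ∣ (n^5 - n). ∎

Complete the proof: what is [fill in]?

n^4 - 1 = (n^2 - 1)(n^2 + 1), and n^2 - 1 = (n-1)(n+1).
So n(n^4 - 1) = (n - 1)n(n + 1)(n^2 + 1).

(n - 1)n(n + 1)(n^2 + 1)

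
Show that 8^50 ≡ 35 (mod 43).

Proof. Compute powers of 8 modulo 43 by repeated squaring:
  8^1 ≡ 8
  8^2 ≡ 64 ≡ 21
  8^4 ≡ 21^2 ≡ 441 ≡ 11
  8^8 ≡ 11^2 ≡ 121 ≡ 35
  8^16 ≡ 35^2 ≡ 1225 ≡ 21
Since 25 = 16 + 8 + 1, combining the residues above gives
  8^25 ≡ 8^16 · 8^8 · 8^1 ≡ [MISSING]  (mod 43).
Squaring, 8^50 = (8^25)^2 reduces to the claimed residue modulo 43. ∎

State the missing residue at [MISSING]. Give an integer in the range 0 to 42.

32

Multiply the listed residues: 21 · 35 · 8 = 735 → 5880.
Reducing modulo 43: 5880 = 136·43 + 32, so 8^25 ≡ 32.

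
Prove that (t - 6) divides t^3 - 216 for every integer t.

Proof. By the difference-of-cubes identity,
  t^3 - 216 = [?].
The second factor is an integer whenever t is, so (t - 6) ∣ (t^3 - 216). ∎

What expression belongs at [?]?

a^3 - b^3 = (a - b)(a^2 + ab + b^2). With a = t, b = 6:
t^3 - 216 = (t - 6)(t^2 + 6t + 36).

(t - 6)(t^2 + 6t + 36)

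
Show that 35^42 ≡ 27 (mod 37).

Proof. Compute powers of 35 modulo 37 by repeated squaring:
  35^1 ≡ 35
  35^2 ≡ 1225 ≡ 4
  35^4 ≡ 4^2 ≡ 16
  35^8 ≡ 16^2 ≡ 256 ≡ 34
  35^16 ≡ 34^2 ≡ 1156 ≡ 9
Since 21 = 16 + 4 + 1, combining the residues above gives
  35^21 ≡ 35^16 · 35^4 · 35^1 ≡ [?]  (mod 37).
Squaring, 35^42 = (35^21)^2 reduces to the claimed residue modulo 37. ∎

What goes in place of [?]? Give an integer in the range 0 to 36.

Multiply the listed residues: 9 · 16 · 35 = 144 → 5040.
Reducing modulo 37: 5040 = 136·37 + 8, so 35^21 ≡ 8.

8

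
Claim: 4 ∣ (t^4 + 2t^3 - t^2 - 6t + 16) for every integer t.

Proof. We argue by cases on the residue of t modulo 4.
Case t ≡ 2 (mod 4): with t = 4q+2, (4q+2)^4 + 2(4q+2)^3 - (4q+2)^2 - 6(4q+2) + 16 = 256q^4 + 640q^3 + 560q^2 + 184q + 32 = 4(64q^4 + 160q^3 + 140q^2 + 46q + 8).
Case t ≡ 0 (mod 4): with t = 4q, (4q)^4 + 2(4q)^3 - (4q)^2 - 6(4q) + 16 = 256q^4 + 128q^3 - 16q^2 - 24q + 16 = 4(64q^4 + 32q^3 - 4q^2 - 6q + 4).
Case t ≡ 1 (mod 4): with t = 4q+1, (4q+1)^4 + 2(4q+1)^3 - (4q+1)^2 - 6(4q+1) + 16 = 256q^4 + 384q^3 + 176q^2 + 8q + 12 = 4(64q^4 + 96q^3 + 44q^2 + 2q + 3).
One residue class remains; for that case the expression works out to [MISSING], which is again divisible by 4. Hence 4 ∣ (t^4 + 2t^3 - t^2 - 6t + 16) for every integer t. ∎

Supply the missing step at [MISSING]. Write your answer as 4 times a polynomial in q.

The residues treated are {2, 0, 1}, so the missing case is t ≡ 3 (mod 4); write t = 4q+3.
Then (4q+3)^4 + 2(4q+3)^3 - (4q+3)^2 - 6(4q+3) + 16 = 256q^4 + 896q^3 + 1136q^2 + 600q + 124 = 4(64q^4 + 224q^3 + 284q^2 + 150q + 31).

4(64q^4 + 224q^3 + 284q^2 + 150q + 31)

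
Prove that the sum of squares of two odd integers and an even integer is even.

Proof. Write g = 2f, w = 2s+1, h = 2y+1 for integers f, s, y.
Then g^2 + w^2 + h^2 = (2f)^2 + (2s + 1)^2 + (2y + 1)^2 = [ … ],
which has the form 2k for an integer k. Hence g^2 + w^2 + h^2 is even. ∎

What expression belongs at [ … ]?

2(2f^2 + 2s^2 + 2s + 2y^2 + 2y + 1)

Expanding: (2f)^2 + (2s + 1)^2 + (2y + 1)^2 = 4f^2 + 4s^2 + 4s + 4y^2 + 4y + 2.
Every term is even; pulling out the factor of 2 gives 2(2f^2 + 2s^2 + 2s + 2y^2 + 2y + 1).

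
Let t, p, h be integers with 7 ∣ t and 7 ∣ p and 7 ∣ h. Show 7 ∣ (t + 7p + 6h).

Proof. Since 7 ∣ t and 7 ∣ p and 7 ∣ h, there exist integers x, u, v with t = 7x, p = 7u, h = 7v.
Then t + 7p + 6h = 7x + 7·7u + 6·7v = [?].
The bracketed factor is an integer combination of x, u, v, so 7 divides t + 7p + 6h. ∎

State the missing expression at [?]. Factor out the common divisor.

7(7u + 6v + x)

Each term has a factor of 7: 7x + 7·7u + 6·7v = 7·(7u + 6v + x).
Since 7u + 6v + x is an integer, 7 ∣ (t + 7p + 6h).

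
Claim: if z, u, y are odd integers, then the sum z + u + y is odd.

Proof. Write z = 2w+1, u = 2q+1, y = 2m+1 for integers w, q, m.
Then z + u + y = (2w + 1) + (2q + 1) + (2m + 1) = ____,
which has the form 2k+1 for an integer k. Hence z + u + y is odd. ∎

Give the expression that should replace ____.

2(m + q + w + 1) + 1

(2w + 1) + (2q + 1) + (2m + 1) = 2m + 2q + 2w + 3
= 2(m + q + w + 1) + 1.
Since m + q + w + 1 is an integer, the sum is of the form 2k+1 for an integer k.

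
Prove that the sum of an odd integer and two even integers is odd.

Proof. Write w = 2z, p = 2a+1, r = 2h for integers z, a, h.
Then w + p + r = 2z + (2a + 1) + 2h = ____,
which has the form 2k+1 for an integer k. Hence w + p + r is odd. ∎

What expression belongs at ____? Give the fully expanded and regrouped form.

2z + (2a + 1) + 2h = 2a + 2h + 2z + 1
= 2(a + h + z) + 1.
Since a + h + z is an integer, the sum is of the form 2k+1 for an integer k.

2(a + h + z) + 1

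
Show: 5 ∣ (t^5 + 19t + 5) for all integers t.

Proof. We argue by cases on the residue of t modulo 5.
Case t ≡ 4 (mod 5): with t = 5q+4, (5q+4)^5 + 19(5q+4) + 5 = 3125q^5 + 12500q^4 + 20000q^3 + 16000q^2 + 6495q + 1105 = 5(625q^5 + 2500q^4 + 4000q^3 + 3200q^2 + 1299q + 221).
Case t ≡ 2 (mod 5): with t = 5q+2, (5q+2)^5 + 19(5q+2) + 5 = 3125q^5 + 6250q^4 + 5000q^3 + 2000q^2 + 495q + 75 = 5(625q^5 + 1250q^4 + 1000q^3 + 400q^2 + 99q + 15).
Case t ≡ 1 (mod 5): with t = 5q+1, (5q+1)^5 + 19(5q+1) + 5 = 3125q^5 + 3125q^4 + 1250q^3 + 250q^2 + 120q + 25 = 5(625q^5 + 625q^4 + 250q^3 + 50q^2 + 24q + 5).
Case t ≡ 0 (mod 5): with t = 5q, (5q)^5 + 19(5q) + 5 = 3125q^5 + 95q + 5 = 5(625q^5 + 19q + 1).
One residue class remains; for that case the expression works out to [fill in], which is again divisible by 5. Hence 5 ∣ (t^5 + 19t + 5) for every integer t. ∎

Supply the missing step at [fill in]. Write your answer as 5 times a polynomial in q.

The residues treated are {4, 2, 1, 0}, so the missing case is t ≡ 3 (mod 5); write t = 5q+3.
Then (5q+3)^5 + 19(5q+3) + 5 = 3125q^5 + 9375q^4 + 11250q^3 + 6750q^2 + 2120q + 305 = 5(625q^5 + 1875q^4 + 2250q^3 + 1350q^2 + 424q + 61).

5(625q^5 + 1875q^4 + 2250q^3 + 1350q^2 + 424q + 61)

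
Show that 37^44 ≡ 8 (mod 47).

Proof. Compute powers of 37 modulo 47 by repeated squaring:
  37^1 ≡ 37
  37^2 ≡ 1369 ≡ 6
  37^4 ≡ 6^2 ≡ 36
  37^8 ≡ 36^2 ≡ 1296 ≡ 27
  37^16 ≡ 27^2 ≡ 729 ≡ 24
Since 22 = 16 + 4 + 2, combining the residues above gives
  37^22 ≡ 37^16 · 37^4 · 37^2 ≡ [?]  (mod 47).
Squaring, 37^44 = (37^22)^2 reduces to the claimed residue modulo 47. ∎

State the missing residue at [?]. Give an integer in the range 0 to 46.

Multiply the listed residues: 24 · 36 · 6 = 864 → 5184.
Reducing modulo 47: 5184 = 110·47 + 14, so 37^22 ≡ 14.

14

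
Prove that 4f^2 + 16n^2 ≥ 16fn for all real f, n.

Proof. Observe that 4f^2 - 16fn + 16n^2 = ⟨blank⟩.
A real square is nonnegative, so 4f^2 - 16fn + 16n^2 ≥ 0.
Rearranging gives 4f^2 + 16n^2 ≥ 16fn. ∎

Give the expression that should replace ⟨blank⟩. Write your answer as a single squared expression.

(2f - 4n)^2

The leading and trailing coefficients are 2^2 and 4^2, and 16 = 2·2·4, so the trinomial is (2f - 4n)^2.
Hence 4f^2 - 16fn + 16n^2 ≥ 0.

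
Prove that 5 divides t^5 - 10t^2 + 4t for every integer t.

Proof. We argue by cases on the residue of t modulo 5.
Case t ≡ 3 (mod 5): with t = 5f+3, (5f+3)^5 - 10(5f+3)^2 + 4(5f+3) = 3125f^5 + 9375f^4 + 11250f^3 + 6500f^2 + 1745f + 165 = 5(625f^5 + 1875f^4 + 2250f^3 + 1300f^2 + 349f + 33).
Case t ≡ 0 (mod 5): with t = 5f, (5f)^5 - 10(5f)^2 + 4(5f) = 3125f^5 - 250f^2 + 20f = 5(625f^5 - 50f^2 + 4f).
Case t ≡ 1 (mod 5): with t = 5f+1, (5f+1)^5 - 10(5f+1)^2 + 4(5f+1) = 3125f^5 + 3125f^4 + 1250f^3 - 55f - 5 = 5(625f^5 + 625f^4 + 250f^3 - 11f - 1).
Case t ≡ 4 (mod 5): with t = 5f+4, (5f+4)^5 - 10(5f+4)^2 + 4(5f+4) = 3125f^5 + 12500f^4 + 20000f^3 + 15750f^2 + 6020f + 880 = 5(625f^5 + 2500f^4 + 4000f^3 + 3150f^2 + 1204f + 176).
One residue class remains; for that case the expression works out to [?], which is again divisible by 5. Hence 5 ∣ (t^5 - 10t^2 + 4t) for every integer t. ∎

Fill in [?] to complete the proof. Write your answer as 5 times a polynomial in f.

The residues treated are {3, 0, 1, 4}, so the missing case is t ≡ 2 (mod 5); write t = 5f+2.
Then (5f+2)^5 - 10(5f+2)^2 + 4(5f+2) = 3125f^5 + 6250f^4 + 5000f^3 + 1750f^2 + 220f = 5(625f^5 + 1250f^4 + 1000f^3 + 350f^2 + 44f).

5(625f^5 + 1250f^4 + 1000f^3 + 350f^2 + 44f)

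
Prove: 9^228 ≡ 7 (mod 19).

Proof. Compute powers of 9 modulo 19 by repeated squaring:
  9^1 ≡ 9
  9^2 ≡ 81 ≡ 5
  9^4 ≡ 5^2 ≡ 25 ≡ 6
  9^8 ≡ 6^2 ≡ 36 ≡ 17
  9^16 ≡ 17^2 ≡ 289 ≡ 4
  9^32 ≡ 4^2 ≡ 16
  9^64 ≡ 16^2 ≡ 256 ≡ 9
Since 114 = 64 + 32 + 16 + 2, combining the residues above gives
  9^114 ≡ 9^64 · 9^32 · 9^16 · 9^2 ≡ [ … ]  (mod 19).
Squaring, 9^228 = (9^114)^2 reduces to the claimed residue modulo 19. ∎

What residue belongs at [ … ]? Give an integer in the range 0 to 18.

11

9^64 · 9^32 · 9^16 · 9^2 ≡ 9 · 16 · 4 · 5 = 2880.
2880 mod 19 = 11, so 9^114 ≡ 11 (mod 19).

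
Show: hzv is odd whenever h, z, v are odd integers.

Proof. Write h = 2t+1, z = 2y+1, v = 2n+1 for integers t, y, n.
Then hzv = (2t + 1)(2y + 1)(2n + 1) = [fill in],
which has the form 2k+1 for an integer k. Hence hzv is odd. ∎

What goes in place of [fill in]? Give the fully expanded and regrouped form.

Expanding: (2t + 1)(2y + 1)(2n + 1) = 8nty + 4nt + 4ny + 2n + 4ty + 2t + 2y + 1.
Every term except the constant is even, so this is 2(4nty + 2nt + 2ny + n + 2ty + t + y) + 1,
and 4nty + 2nt + 2ny + n + 2ty + t + y ∈ ℤ gives the required form.

2(4nty + 2nt + 2ny + n + 2ty + t + y) + 1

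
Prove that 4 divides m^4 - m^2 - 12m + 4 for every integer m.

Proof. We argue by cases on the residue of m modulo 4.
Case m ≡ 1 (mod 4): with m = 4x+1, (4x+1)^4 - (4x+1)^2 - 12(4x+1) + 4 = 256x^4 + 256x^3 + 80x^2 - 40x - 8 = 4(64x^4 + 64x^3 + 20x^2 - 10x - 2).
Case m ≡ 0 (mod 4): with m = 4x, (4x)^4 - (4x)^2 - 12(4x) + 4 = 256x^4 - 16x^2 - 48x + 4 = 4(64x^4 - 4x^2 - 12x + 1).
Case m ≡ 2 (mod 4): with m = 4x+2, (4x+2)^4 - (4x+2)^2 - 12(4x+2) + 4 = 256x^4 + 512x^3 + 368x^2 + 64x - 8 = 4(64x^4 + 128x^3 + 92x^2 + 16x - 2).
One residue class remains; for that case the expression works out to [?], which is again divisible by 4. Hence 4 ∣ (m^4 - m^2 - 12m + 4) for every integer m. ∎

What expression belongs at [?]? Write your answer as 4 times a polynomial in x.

The residues treated are {1, 0, 2}, so the missing case is m ≡ 3 (mod 4); write m = 4x+3.
Then (4x+3)^4 - (4x+3)^2 - 12(4x+3) + 4 = 256x^4 + 768x^3 + 848x^2 + 360x + 40 = 4(64x^4 + 192x^3 + 212x^2 + 90x + 10).

4(64x^4 + 192x^3 + 212x^2 + 90x + 10)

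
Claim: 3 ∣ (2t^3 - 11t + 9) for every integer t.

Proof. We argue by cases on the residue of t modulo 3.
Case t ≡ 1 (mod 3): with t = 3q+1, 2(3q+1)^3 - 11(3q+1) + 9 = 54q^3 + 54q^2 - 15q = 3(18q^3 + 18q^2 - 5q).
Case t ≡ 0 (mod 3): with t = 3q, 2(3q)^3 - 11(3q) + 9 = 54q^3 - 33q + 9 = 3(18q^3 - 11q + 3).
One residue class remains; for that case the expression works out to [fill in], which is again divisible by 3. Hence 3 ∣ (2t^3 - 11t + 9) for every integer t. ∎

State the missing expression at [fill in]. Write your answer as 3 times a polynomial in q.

3(18q^3 + 36q^2 + 13q + 1)

The residues treated are {1, 0}, so the missing case is t ≡ 2 (mod 3); write t = 3q+2.
Then 2(3q+2)^3 - 11(3q+2) + 9 = 54q^3 + 108q^2 + 39q + 3 = 3(18q^3 + 36q^2 + 13q + 1).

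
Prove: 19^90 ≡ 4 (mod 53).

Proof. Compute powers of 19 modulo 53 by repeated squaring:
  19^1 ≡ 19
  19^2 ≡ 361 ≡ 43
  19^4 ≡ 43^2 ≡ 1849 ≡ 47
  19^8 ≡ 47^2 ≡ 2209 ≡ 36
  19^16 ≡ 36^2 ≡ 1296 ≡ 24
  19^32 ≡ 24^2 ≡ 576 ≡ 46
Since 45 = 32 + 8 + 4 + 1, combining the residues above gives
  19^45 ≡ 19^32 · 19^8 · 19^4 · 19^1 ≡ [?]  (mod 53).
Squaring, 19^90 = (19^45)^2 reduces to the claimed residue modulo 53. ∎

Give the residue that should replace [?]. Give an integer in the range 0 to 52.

2

19^32 · 19^8 · 19^4 · 19^1 ≡ 46 · 36 · 47 · 19 = 1478808.
1478808 mod 53 = 2, so 19^45 ≡ 2 (mod 53).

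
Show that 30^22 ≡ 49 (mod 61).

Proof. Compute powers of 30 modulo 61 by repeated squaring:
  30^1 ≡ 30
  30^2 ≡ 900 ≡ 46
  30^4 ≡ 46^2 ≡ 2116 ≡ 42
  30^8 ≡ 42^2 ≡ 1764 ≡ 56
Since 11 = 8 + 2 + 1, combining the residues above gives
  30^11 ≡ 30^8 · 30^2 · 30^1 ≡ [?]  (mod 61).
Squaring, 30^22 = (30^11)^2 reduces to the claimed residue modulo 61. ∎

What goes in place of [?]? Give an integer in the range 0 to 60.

54

30^8 · 30^2 · 30^1 ≡ 56 · 46 · 30 = 77280.
77280 mod 61 = 54, so 30^11 ≡ 54 (mod 61).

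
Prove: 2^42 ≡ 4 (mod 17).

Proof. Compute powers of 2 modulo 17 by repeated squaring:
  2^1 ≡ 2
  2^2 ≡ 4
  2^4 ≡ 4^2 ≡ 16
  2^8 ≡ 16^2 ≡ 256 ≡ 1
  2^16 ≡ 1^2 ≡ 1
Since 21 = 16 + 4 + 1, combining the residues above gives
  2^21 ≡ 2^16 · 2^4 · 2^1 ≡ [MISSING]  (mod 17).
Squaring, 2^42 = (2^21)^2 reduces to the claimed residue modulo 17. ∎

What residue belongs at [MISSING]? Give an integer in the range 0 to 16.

15

2^16 · 2^4 · 2^1 ≡ 1 · 16 · 2 = 32.
32 mod 17 = 15, so 2^21 ≡ 15 (mod 17).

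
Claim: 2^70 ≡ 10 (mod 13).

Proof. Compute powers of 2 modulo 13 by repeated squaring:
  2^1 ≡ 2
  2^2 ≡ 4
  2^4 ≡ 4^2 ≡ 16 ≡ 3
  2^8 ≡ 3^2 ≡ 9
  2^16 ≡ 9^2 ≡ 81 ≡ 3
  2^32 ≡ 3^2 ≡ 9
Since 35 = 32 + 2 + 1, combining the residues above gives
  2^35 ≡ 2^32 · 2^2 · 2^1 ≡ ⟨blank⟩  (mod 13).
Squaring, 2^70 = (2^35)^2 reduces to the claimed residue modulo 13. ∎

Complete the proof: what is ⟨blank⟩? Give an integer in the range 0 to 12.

7

Multiply the listed residues: 9 · 4 · 2 = 36 → 72.
Reducing modulo 13: 72 = 5·13 + 7, so 2^35 ≡ 7.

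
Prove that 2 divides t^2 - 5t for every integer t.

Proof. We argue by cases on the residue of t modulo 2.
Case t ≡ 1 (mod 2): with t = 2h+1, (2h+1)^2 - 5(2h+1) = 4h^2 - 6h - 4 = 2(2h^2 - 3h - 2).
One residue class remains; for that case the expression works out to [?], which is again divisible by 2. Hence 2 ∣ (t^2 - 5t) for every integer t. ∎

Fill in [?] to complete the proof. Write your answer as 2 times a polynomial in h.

2(2h^2 - 5h)

The residues treated are {1}, so the missing case is t ≡ 0 (mod 2); write t = 2h.
Then (2h)^2 - 5(2h) = 4h^2 - 10h = 2(2h^2 - 5h).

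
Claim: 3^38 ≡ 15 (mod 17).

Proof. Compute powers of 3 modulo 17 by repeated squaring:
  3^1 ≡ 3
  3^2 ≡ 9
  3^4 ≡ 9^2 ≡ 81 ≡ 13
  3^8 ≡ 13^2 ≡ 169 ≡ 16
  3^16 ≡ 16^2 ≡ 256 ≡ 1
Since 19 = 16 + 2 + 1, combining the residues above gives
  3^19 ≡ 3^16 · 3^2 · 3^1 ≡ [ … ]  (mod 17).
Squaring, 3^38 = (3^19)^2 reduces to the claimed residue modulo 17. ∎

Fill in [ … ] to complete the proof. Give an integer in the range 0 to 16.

10

3^16 · 3^2 · 3^1 ≡ 1 · 9 · 3 = 27.
27 mod 17 = 10, so 3^19 ≡ 10 (mod 17).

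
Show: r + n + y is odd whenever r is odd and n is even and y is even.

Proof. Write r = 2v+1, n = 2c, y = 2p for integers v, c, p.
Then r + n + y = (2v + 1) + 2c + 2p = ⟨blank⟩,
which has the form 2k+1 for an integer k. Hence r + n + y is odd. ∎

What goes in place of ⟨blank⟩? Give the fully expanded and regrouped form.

Expanding: (2v + 1) + 2c + 2p = 2c + 2p + 2v + 1.
Every term except the constant is even, so this is 2(c + p + v) + 1,
and c + p + v ∈ ℤ gives the required form.

2(c + p + v) + 1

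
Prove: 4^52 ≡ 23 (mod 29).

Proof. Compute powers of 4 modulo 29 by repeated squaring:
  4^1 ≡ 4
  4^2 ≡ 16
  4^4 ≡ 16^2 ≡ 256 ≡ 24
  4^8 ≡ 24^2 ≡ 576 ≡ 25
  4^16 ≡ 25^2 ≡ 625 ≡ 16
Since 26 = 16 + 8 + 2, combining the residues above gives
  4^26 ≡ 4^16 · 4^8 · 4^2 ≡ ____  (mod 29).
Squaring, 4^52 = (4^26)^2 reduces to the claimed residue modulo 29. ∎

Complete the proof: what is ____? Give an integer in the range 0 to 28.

4^16 · 4^8 · 4^2 ≡ 16 · 25 · 16 = 6400.
6400 mod 29 = 20, so 4^26 ≡ 20 (mod 29).

20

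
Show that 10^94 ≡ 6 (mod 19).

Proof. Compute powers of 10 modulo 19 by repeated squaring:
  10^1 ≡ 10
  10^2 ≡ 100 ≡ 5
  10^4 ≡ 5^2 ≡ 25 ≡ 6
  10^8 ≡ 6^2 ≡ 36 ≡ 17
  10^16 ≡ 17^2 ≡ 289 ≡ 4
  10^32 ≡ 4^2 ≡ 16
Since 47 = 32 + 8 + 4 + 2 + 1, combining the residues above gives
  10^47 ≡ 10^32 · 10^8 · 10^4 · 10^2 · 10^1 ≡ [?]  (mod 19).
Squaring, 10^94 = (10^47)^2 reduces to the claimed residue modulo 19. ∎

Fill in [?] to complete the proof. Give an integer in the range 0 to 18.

Multiply the listed residues: 16 · 17 · 6 · 5 · 10 = 272 → 1632 → 8160 → 81600.
Reducing modulo 19: 81600 = 4294·19 + 14, so 10^47 ≡ 14.

14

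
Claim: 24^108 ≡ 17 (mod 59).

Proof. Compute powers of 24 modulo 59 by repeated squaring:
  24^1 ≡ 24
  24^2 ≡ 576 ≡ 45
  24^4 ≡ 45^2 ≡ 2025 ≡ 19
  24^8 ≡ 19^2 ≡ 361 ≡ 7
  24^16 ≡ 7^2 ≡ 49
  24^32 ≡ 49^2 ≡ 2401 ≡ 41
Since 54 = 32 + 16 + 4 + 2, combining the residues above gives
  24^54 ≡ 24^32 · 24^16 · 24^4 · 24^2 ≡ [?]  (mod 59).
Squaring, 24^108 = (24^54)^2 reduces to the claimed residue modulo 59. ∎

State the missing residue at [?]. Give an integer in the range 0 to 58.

28

Multiply the listed residues: 41 · 49 · 19 · 45 = 2009 → 38171 → 1717695.
Reducing modulo 59: 1717695 = 29113·59 + 28, so 24^54 ≡ 28.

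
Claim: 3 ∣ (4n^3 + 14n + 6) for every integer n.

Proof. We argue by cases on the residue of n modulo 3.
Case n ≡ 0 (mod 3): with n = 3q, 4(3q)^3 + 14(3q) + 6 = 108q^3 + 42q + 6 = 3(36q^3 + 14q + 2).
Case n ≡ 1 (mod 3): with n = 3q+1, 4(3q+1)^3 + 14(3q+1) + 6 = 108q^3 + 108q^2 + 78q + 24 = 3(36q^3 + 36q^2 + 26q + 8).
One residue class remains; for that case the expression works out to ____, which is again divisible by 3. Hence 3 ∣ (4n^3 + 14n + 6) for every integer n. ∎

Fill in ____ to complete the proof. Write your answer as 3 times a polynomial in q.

3(36q^3 + 72q^2 + 62q + 22)

Only n ≡ 2 (mod 3) is unaccounted for. Put n = 3q+2:
4(3q+2)^3 + 14(3q+2) + 6 expands to 108q^3 + 216q^2 + 186q + 66,
and factoring out 3 leaves 3(36q^3 + 72q^2 + 62q + 22).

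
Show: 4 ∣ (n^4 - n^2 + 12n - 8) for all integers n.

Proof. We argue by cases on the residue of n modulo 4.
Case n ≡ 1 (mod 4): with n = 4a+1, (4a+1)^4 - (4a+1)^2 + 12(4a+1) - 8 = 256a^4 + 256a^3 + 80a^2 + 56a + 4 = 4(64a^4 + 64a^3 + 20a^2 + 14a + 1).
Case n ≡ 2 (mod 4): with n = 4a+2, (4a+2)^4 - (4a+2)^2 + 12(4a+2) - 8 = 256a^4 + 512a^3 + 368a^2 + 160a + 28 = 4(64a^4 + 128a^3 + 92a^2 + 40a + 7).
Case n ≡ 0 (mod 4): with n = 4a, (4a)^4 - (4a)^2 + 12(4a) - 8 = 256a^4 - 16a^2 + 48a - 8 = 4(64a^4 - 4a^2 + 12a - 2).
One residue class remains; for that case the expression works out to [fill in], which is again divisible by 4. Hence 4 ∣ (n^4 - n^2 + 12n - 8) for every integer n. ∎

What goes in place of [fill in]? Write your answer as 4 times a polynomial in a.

4(64a^4 + 192a^3 + 212a^2 + 114a + 25)

The residues treated are {1, 2, 0}, so the missing case is n ≡ 3 (mod 4); write n = 4a+3.
Then (4a+3)^4 - (4a+3)^2 + 12(4a+3) - 8 = 256a^4 + 768a^3 + 848a^2 + 456a + 100 = 4(64a^4 + 192a^3 + 212a^2 + 114a + 25).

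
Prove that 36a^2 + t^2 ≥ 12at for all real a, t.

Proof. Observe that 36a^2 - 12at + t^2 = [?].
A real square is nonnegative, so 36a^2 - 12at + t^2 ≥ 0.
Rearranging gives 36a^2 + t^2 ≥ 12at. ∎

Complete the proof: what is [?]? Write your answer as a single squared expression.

(6a - t)^2

36a^2 - 12at + t^2 is a perfect-square trinomial: the outer terms are (6a)^2 and (t)^2, and the cross term is -2·6a·t.
So 36a^2 - 12at + t^2 = (6a - t)^2 ≥ 0.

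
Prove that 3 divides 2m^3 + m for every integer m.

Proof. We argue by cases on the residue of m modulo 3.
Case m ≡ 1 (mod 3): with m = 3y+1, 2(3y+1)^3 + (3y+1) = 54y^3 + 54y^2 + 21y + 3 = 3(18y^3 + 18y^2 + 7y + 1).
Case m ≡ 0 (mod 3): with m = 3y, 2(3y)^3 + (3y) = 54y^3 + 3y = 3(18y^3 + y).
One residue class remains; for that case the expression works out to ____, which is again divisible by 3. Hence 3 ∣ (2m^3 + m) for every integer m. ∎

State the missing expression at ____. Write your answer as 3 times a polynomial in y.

3(18y^3 + 36y^2 + 25y + 6)

Only m ≡ 2 (mod 3) is unaccounted for. Put m = 3y+2:
2(3y+2)^3 + (3y+2) expands to 54y^3 + 108y^2 + 75y + 18,
and factoring out 3 leaves 3(18y^3 + 36y^2 + 25y + 6).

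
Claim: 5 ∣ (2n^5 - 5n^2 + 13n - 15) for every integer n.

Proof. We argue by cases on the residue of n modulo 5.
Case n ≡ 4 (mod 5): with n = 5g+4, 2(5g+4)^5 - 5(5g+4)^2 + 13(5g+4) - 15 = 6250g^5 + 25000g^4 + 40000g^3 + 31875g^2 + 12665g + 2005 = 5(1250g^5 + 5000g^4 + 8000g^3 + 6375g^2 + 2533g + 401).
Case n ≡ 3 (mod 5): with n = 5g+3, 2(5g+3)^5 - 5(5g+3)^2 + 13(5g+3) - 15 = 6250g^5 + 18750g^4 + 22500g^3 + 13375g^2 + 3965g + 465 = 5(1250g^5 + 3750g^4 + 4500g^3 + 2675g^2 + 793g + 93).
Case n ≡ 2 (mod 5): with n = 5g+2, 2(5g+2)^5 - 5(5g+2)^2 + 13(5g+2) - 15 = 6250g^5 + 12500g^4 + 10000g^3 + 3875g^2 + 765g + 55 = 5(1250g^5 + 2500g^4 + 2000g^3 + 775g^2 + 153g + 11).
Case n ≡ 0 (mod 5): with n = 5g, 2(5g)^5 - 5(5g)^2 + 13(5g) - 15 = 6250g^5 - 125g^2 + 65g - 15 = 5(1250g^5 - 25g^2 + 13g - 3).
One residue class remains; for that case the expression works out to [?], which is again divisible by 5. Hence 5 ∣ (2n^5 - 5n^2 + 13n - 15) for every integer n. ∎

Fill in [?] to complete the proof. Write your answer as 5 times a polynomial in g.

5(1250g^5 + 1250g^4 + 500g^3 + 75g^2 + 13g - 1)

Only n ≡ 1 (mod 5) is unaccounted for. Put n = 5g+1:
2(5g+1)^5 - 5(5g+1)^2 + 13(5g+1) - 15 expands to 6250g^5 + 6250g^4 + 2500g^3 + 375g^2 + 65g - 5,
and factoring out 5 leaves 5(1250g^5 + 1250g^4 + 500g^3 + 75g^2 + 13g - 1).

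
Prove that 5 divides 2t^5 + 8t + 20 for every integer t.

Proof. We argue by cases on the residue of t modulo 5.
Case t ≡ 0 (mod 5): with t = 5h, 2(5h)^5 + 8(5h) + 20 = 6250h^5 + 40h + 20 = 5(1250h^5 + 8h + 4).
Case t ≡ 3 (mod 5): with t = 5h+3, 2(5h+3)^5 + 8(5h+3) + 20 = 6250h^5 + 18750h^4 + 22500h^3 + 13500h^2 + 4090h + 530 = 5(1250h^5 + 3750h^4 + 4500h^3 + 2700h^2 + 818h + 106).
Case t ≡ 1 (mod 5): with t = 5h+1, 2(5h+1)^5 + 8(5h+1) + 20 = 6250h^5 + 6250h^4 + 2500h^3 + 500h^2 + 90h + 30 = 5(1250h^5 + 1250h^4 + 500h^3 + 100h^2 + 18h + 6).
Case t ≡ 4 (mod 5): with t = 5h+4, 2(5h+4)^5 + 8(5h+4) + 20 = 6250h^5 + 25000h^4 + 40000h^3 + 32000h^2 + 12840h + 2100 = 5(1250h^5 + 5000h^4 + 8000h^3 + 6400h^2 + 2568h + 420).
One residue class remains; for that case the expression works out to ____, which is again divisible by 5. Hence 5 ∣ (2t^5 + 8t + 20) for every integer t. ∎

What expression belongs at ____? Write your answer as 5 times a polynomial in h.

Only t ≡ 2 (mod 5) is unaccounted for. Put t = 5h+2:
2(5h+2)^5 + 8(5h+2) + 20 expands to 6250h^5 + 12500h^4 + 10000h^3 + 4000h^2 + 840h + 100,
and factoring out 5 leaves 5(1250h^5 + 2500h^4 + 2000h^3 + 800h^2 + 168h + 20).

5(1250h^5 + 2500h^4 + 2000h^3 + 800h^2 + 168h + 20)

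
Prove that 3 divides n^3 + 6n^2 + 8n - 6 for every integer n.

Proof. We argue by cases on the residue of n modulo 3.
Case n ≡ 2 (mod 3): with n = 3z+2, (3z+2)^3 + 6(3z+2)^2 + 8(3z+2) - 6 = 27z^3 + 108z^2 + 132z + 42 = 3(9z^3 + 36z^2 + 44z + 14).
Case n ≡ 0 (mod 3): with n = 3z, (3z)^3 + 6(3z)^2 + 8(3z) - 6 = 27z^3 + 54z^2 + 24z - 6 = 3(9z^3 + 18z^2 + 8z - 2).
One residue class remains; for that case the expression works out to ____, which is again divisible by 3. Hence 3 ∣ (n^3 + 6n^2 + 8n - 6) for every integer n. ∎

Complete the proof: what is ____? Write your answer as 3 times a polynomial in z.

3(9z^3 + 27z^2 + 23z + 3)

The residues treated are {2, 0}, so the missing case is n ≡ 1 (mod 3); write n = 3z+1.
Then (3z+1)^3 + 6(3z+1)^2 + 8(3z+1) - 6 = 27z^3 + 81z^2 + 69z + 9 = 3(9z^3 + 27z^2 + 23z + 3).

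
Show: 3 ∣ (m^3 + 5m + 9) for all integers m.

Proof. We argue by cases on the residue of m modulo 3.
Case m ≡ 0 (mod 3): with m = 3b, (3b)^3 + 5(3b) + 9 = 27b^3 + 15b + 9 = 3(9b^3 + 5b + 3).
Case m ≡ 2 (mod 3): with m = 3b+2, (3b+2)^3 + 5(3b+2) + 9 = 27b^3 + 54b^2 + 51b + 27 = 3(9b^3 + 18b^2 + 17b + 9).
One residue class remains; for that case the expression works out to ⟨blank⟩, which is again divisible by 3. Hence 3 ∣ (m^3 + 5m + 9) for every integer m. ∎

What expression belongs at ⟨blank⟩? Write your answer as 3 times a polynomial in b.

The residues treated are {0, 2}, so the missing case is m ≡ 1 (mod 3); write m = 3b+1.
Then (3b+1)^3 + 5(3b+1) + 9 = 27b^3 + 27b^2 + 24b + 15 = 3(9b^3 + 9b^2 + 8b + 5).

3(9b^3 + 9b^2 + 8b + 5)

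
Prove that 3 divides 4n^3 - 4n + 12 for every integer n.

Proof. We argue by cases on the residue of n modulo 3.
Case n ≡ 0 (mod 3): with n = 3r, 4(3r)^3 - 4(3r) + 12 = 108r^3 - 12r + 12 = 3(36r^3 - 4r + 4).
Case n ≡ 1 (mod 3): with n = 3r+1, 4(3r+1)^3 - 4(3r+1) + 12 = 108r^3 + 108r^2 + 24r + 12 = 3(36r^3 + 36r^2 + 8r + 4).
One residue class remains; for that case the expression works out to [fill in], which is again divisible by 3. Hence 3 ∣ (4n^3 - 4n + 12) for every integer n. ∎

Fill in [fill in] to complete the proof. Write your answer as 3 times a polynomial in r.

Only n ≡ 2 (mod 3) is unaccounted for. Put n = 3r+2:
4(3r+2)^3 - 4(3r+2) + 12 expands to 108r^3 + 216r^2 + 132r + 36,
and factoring out 3 leaves 3(36r^3 + 72r^2 + 44r + 12).

3(36r^3 + 72r^2 + 44r + 12)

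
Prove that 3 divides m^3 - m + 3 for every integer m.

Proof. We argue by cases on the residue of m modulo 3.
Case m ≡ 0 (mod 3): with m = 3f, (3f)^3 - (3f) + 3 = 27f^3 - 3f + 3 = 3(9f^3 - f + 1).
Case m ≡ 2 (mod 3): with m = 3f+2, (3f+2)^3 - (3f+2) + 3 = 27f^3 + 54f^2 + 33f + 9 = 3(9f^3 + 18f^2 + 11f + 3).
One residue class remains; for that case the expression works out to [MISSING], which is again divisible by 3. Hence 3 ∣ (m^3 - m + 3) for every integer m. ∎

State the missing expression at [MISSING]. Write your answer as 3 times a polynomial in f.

3(9f^3 + 9f^2 + 2f + 1)

Only m ≡ 1 (mod 3) is unaccounted for. Put m = 3f+1:
(3f+1)^3 - (3f+1) + 3 expands to 27f^3 + 27f^2 + 6f + 3,
and factoring out 3 leaves 3(9f^3 + 9f^2 + 2f + 1).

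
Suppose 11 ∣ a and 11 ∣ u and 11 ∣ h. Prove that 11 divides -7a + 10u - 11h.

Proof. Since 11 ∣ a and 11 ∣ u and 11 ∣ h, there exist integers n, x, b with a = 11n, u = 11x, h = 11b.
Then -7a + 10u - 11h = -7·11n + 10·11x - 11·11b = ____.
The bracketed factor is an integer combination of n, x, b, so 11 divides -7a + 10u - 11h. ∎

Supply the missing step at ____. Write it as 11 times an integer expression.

11(-11b - 7n + 10x)

Each term has a factor of 11: -7·11n + 10·11x - 11·11b = 11·(-11b - 7n + 10x).
Since -11b - 7n + 10x is an integer, 11 ∣ (-7a + 10u - 11h).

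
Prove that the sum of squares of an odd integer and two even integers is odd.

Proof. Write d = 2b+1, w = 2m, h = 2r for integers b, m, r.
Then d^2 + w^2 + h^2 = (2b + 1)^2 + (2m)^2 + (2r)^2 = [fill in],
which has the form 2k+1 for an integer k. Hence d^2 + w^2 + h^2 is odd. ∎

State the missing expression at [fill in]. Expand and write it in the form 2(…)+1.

Expanding: (2b + 1)^2 + (2m)^2 + (2r)^2 = 4b^2 + 4b + 4m^2 + 4r^2 + 1.
Every term except the constant is even, so this is 2(2b^2 + 2b + 2m^2 + 2r^2) + 1,
and 2b^2 + 2b + 2m^2 + 2r^2 ∈ ℤ gives the required form.

2(2b^2 + 2b + 2m^2 + 2r^2) + 1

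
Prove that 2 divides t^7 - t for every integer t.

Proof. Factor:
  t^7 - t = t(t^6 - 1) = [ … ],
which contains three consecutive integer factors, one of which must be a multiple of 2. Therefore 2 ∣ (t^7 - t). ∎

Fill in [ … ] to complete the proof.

t^6 - 1 = (t^2 - 1)(t^4 + t^2 + 1), and t^2 - 1 = (t-1)(t+1).
So t(t^6 - 1) = (t - 1)t(t + 1)(t^4 + t^2 + 1).

(t - 1)t(t + 1)(t^4 + t^2 + 1)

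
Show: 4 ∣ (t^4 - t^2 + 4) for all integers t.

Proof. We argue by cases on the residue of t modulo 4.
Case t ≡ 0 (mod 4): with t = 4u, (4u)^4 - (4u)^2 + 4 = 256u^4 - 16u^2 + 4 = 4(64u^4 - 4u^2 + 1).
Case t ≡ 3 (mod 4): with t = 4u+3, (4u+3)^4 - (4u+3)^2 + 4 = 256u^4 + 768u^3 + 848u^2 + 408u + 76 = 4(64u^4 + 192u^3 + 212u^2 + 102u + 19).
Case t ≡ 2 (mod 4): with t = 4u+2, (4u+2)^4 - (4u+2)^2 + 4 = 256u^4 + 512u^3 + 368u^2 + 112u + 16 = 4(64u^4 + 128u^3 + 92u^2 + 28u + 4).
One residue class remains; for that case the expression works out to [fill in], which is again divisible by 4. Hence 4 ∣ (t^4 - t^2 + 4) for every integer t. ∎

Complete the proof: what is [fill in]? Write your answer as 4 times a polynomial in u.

4(64u^4 + 64u^3 + 20u^2 + 2u + 1)

Only t ≡ 1 (mod 4) is unaccounted for. Put t = 4u+1:
(4u+1)^4 - (4u+1)^2 + 4 expands to 256u^4 + 256u^3 + 80u^2 + 8u + 4,
and factoring out 4 leaves 4(64u^4 + 64u^3 + 20u^2 + 2u + 1).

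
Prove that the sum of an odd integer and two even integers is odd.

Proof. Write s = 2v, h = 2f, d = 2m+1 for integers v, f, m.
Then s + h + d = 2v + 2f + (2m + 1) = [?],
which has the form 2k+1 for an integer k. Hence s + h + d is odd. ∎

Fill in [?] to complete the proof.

Expanding: 2v + 2f + (2m + 1) = 2f + 2m + 2v + 1.
Every term except the constant is even, so this is 2(f + m + v) + 1,
and f + m + v ∈ ℤ gives the required form.

2(f + m + v) + 1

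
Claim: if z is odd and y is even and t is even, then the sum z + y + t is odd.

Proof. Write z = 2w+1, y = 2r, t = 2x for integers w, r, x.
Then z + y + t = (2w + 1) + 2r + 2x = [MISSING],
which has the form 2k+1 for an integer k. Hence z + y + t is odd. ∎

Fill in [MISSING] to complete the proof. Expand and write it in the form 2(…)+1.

2(r + w + x) + 1

Expanding: (2w + 1) + 2r + 2x = 2r + 2w + 2x + 1.
Every term except the constant is even, so this is 2(r + w + x) + 1,
and r + w + x ∈ ℤ gives the required form.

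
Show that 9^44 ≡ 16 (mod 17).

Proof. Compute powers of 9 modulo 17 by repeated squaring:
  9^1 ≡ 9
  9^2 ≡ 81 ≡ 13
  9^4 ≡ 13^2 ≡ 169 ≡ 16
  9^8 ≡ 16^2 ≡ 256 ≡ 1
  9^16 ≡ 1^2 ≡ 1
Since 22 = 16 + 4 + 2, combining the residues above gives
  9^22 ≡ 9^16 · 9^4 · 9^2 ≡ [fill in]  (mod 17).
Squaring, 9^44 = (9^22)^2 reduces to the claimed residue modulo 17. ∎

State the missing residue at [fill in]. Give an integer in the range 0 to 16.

Multiply the listed residues: 1 · 16 · 13 = 16 → 208.
Reducing modulo 17: 208 = 12·17 + 4, so 9^22 ≡ 4.

4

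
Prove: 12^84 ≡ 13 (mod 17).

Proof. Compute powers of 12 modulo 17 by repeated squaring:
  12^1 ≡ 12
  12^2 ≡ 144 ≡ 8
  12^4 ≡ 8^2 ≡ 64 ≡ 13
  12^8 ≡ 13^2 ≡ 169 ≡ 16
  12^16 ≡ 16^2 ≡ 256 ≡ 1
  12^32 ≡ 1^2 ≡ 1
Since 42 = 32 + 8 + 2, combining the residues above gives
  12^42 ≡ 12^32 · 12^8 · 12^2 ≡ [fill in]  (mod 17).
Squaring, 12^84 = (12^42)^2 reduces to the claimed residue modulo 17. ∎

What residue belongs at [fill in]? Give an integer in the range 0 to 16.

Multiply the listed residues: 1 · 16 · 8 = 16 → 128.
Reducing modulo 17: 128 = 7·17 + 9, so 12^42 ≡ 9.

9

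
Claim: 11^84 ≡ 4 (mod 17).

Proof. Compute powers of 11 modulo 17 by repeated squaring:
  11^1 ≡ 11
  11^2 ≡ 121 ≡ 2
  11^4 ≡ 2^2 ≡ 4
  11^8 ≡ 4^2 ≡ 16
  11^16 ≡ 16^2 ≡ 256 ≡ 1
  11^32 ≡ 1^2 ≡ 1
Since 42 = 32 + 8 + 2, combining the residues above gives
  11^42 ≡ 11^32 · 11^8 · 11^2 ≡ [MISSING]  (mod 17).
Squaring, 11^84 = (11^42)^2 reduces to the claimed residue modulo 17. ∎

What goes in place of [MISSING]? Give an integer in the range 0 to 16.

15

11^32 · 11^8 · 11^2 ≡ 1 · 16 · 2 = 32.
32 mod 17 = 15, so 11^42 ≡ 15 (mod 17).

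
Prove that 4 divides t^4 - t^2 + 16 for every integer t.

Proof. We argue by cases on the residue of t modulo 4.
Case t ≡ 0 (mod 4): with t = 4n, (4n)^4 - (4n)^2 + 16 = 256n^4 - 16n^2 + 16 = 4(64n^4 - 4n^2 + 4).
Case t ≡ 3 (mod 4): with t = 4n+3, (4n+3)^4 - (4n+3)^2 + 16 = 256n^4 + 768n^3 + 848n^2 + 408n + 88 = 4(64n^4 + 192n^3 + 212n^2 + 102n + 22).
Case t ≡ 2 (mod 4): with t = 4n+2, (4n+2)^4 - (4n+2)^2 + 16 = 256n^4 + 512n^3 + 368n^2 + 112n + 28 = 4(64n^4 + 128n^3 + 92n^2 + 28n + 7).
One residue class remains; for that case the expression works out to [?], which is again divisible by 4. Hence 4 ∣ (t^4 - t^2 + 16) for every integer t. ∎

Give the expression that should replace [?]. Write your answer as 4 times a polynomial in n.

Only t ≡ 1 (mod 4) is unaccounted for. Put t = 4n+1:
(4n+1)^4 - (4n+1)^2 + 16 expands to 256n^4 + 256n^3 + 80n^2 + 8n + 16,
and factoring out 4 leaves 4(64n^4 + 64n^3 + 20n^2 + 2n + 4).

4(64n^4 + 64n^3 + 20n^2 + 2n + 4)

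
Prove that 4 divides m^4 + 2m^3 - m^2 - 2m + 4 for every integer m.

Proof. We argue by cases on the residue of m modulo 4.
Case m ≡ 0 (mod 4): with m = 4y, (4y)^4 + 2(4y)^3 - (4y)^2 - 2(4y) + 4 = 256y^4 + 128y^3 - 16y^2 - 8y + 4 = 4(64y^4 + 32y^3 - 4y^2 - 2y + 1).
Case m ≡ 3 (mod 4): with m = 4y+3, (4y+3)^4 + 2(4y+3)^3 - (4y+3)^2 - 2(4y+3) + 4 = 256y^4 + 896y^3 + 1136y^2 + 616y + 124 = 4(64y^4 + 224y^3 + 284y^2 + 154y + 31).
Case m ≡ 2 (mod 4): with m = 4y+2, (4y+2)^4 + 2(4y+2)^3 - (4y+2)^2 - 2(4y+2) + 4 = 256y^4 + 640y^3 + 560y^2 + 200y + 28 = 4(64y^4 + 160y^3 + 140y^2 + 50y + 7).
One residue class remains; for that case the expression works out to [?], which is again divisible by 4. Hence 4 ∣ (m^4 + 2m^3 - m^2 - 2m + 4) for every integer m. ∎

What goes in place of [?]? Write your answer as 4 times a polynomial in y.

The residues treated are {0, 3, 2}, so the missing case is m ≡ 1 (mod 4); write m = 4y+1.
Then (4y+1)^4 + 2(4y+1)^3 - (4y+1)^2 - 2(4y+1) + 4 = 256y^4 + 384y^3 + 176y^2 + 24y + 4 = 4(64y^4 + 96y^3 + 44y^2 + 6y + 1).

4(64y^4 + 96y^3 + 44y^2 + 6y + 1)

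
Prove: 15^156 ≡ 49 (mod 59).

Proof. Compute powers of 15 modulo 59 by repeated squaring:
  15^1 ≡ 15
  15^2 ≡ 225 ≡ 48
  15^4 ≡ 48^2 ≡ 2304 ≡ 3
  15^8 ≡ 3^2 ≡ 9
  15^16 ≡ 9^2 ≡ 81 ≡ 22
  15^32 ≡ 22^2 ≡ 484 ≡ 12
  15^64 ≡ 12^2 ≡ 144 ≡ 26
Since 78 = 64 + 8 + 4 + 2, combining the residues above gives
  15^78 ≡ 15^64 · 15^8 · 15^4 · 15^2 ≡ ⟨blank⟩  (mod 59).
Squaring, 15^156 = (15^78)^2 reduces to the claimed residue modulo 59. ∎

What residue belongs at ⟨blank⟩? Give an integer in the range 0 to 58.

7

15^64 · 15^8 · 15^4 · 15^2 ≡ 26 · 9 · 3 · 48 = 33696.
33696 mod 59 = 7, so 15^78 ≡ 7 (mod 59).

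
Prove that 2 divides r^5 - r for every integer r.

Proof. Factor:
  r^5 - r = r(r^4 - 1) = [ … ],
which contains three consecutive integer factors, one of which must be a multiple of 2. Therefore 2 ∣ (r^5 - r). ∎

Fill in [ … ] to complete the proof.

r^4 - 1 = (r^2 - 1)(r^2 + 1), and r^2 - 1 = (r-1)(r+1).
So r(r^4 - 1) = (r - 1)r(r + 1)(r^2 + 1).

(r - 1)r(r + 1)(r^2 + 1)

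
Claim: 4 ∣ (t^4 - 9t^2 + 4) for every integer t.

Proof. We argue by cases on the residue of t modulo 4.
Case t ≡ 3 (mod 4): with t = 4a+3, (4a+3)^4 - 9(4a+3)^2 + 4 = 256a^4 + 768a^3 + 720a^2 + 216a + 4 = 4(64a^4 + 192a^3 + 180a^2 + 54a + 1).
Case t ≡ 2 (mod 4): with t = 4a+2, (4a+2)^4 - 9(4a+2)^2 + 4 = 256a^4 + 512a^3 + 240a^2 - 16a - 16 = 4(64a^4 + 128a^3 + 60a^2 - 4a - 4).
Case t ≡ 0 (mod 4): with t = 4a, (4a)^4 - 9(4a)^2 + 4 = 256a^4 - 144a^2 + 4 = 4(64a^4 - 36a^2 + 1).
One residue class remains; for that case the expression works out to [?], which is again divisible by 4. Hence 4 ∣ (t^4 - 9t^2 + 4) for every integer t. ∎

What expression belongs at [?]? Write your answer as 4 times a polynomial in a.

The residues treated are {3, 2, 0}, so the missing case is t ≡ 1 (mod 4); write t = 4a+1.
Then (4a+1)^4 - 9(4a+1)^2 + 4 = 256a^4 + 256a^3 - 48a^2 - 56a - 4 = 4(64a^4 + 64a^3 - 12a^2 - 14a - 1).

4(64a^4 + 64a^3 - 12a^2 - 14a - 1)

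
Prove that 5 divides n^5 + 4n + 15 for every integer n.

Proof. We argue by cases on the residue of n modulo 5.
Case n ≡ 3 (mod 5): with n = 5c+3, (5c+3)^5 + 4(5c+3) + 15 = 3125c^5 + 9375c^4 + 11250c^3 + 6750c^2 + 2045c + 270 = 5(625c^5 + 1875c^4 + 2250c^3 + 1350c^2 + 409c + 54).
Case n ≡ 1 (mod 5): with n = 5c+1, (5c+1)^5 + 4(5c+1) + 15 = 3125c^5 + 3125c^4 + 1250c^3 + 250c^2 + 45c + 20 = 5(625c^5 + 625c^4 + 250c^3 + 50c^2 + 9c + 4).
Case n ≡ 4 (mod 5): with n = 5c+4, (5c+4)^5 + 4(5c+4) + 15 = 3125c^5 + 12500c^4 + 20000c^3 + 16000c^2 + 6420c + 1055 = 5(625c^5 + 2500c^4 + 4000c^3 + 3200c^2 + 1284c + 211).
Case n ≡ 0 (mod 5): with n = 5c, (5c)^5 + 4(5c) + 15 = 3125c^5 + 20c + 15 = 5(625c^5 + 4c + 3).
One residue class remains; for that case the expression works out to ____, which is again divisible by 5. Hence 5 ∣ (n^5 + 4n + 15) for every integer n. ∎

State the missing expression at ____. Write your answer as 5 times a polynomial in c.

5(625c^5 + 1250c^4 + 1000c^3 + 400c^2 + 84c + 11)

Only n ≡ 2 (mod 5) is unaccounted for. Put n = 5c+2:
(5c+2)^5 + 4(5c+2) + 15 expands to 3125c^5 + 6250c^4 + 5000c^3 + 2000c^2 + 420c + 55,
and factoring out 5 leaves 5(625c^5 + 1250c^4 + 1000c^3 + 400c^2 + 84c + 11).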